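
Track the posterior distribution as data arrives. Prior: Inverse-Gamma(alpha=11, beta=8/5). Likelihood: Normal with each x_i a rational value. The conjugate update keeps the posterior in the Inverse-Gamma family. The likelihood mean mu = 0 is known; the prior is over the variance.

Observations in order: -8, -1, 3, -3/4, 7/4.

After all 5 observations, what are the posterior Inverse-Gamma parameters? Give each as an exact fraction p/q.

alpha=27/2, beta=3233/80

obs 1: x=-8 → posterior Inverse-Gamma(23/2, 168/5)
obs 2: x=-1 → posterior Inverse-Gamma(12, 341/10)
obs 3: x=3 → posterior Inverse-Gamma(25/2, 193/5)
obs 4: x=-3/4 → posterior Inverse-Gamma(13, 6221/160)
obs 5: x=7/4 → posterior Inverse-Gamma(27/2, 3233/80)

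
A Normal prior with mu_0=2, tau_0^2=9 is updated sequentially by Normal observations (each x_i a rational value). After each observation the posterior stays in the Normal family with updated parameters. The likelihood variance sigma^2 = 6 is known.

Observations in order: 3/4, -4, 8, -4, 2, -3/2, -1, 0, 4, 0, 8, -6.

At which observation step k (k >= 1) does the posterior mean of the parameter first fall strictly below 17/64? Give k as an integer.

obs 1: x=3/4 → posterior Normal(5/4, 18/5)
obs 2: x=-4 → posterior Normal(-23/32, 9/4)
obs 3: x=8 → posterior Normal(73/44, 18/11)
obs 4: x=-4 → posterior Normal(25/56, 9/7)
obs 5: x=2 → posterior Normal(49/68, 18/17)
obs 6: x=-3/2 → posterior Normal(31/80, 9/10)
obs 7: x=-1 → posterior Normal(19/92, 18/23)
obs 8: x=0 → posterior Normal(19/104, 9/13)
obs 9: x=4 → posterior Normal(67/116, 18/29)
obs 10: x=0 → posterior Normal(67/128, 9/16)
obs 11: x=8 → posterior Normal(163/140, 18/35)
obs 12: x=-6 → posterior Normal(91/152, 9/19)

k = 2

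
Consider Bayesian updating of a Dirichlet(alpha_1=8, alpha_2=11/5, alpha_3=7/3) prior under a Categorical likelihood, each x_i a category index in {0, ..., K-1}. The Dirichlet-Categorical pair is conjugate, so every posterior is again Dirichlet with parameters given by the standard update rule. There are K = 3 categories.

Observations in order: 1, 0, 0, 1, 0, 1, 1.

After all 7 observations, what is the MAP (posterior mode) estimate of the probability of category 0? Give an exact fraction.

75/124

obs 1: x=1 → posterior Dirichlet(8, 16/5, 7/3)
obs 2: x=0 → posterior Dirichlet(9, 16/5, 7/3)
obs 3: x=0 → posterior Dirichlet(10, 16/5, 7/3)
obs 4: x=1 → posterior Dirichlet(10, 21/5, 7/3)
obs 5: x=0 → posterior Dirichlet(11, 21/5, 7/3)
obs 6: x=1 → posterior Dirichlet(11, 26/5, 7/3)
obs 7: x=1 → posterior Dirichlet(11, 31/5, 7/3)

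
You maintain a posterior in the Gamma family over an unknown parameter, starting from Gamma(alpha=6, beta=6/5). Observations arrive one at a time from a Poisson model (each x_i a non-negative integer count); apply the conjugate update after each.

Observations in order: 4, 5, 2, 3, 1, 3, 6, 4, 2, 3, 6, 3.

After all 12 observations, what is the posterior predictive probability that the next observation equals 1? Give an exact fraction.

obs 1: x=4 → posterior Gamma(10, 11/5)
obs 2: x=5 → posterior Gamma(15, 16/5)
obs 3: x=2 → posterior Gamma(17, 21/5)
obs 4: x=3 → posterior Gamma(20, 26/5)
obs 5: x=1 → posterior Gamma(21, 31/5)
obs 6: x=3 → posterior Gamma(24, 36/5)
obs 7: x=6 → posterior Gamma(30, 41/5)
obs 8: x=4 → posterior Gamma(34, 46/5)
obs 9: x=2 → posterior Gamma(36, 51/5)
obs 10: x=3 → posterior Gamma(39, 56/5)
obs 11: x=6 → posterior Gamma(45, 61/5)
obs 12: x=3 → posterior Gamma(48, 66/5)

522781424398227588229510564590219388981939515290530991593307044054312583817598057096151040/5148243587637365663644602985118675612341298861785407857347939003897892639121441617710757831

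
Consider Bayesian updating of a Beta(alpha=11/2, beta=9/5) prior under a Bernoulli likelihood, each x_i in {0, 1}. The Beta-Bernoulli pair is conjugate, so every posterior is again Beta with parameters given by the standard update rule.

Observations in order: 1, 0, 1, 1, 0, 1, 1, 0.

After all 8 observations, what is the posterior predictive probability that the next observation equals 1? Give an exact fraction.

35/51

obs 1: x=1 → posterior Beta(13/2, 9/5)
obs 2: x=0 → posterior Beta(13/2, 14/5)
obs 3: x=1 → posterior Beta(15/2, 14/5)
obs 4: x=1 → posterior Beta(17/2, 14/5)
obs 5: x=0 → posterior Beta(17/2, 19/5)
obs 6: x=1 → posterior Beta(19/2, 19/5)
obs 7: x=1 → posterior Beta(21/2, 19/5)
obs 8: x=0 → posterior Beta(21/2, 24/5)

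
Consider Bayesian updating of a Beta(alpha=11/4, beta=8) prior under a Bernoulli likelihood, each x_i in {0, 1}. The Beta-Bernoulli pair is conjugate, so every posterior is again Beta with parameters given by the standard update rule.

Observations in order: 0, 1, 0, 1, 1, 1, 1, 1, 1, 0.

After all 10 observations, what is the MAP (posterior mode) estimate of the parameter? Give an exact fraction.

7/15

obs 1: x=0 → posterior Beta(11/4, 9)
obs 2: x=1 → posterior Beta(15/4, 9)
obs 3: x=0 → posterior Beta(15/4, 10)
obs 4: x=1 → posterior Beta(19/4, 10)
obs 5: x=1 → posterior Beta(23/4, 10)
obs 6: x=1 → posterior Beta(27/4, 10)
obs 7: x=1 → posterior Beta(31/4, 10)
obs 8: x=1 → posterior Beta(35/4, 10)
obs 9: x=1 → posterior Beta(39/4, 10)
obs 10: x=0 → posterior Beta(39/4, 11)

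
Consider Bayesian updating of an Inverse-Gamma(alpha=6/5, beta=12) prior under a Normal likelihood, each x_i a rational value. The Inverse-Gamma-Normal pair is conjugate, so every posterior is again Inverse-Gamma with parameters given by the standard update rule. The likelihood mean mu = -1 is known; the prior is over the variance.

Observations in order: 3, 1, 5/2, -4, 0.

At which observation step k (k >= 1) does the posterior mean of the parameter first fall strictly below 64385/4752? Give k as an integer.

obs 1: x=3 → posterior Inverse-Gamma(17/10, 20)
obs 2: x=1 → posterior Inverse-Gamma(11/5, 22)
obs 3: x=5/2 → posterior Inverse-Gamma(27/10, 225/8)
obs 4: x=-4 → posterior Inverse-Gamma(16/5, 261/8)
obs 5: x=0 → posterior Inverse-Gamma(37/10, 265/8)

k = 5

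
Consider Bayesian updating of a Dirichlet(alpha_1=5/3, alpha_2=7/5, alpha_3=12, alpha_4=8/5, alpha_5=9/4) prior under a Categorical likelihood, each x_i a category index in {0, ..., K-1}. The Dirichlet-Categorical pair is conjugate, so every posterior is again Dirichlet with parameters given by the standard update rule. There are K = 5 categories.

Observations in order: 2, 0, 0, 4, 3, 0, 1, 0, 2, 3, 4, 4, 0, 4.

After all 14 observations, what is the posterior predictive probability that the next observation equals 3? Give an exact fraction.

obs 1: x=2 → posterior Dirichlet(5/3, 7/5, 13, 8/5, 9/4)
obs 2: x=0 → posterior Dirichlet(8/3, 7/5, 13, 8/5, 9/4)
obs 3: x=0 → posterior Dirichlet(11/3, 7/5, 13, 8/5, 9/4)
obs 4: x=4 → posterior Dirichlet(11/3, 7/5, 13, 8/5, 13/4)
obs 5: x=3 → posterior Dirichlet(11/3, 7/5, 13, 13/5, 13/4)
obs 6: x=0 → posterior Dirichlet(14/3, 7/5, 13, 13/5, 13/4)
obs 7: x=1 → posterior Dirichlet(14/3, 12/5, 13, 13/5, 13/4)
obs 8: x=0 → posterior Dirichlet(17/3, 12/5, 13, 13/5, 13/4)
obs 9: x=2 → posterior Dirichlet(17/3, 12/5, 14, 13/5, 13/4)
obs 10: x=3 → posterior Dirichlet(17/3, 12/5, 14, 18/5, 13/4)
obs 11: x=4 → posterior Dirichlet(17/3, 12/5, 14, 18/5, 17/4)
obs 12: x=4 → posterior Dirichlet(17/3, 12/5, 14, 18/5, 21/4)
obs 13: x=0 → posterior Dirichlet(20/3, 12/5, 14, 18/5, 21/4)
obs 14: x=4 → posterior Dirichlet(20/3, 12/5, 14, 18/5, 25/4)

216/1975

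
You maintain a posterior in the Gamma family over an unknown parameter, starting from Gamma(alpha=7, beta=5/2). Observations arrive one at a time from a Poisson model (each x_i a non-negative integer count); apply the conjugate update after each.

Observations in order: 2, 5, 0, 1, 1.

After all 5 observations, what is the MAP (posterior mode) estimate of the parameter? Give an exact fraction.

obs 1: x=2 → posterior Gamma(9, 7/2)
obs 2: x=5 → posterior Gamma(14, 9/2)
obs 3: x=0 → posterior Gamma(14, 11/2)
obs 4: x=1 → posterior Gamma(15, 13/2)
obs 5: x=1 → posterior Gamma(16, 15/2)

2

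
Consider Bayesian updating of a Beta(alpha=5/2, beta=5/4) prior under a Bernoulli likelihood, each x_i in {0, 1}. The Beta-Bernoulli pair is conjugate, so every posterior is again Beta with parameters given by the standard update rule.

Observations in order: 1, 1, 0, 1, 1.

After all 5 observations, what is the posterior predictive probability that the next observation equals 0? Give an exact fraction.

9/35

obs 1: x=1 → posterior Beta(7/2, 5/4)
obs 2: x=1 → posterior Beta(9/2, 5/4)
obs 3: x=0 → posterior Beta(9/2, 9/4)
obs 4: x=1 → posterior Beta(11/2, 9/4)
obs 5: x=1 → posterior Beta(13/2, 9/4)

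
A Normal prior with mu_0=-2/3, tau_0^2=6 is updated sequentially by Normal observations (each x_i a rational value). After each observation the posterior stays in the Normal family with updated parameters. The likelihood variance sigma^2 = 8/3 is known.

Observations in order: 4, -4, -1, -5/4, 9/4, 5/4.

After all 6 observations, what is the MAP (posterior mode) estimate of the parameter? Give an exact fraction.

obs 1: x=4 → posterior Normal(100/39, 24/13)
obs 2: x=-4 → posterior Normal(-4/33, 12/11)
obs 3: x=-1 → posterior Normal(-35/93, 24/31)
obs 4: x=-5/4 → posterior Normal(-55/96, 3/5)
obs 5: x=9/4 → posterior Normal(-8/147, 24/49)
obs 6: x=5/4 → posterior Normal(103/696, 12/29)

103/696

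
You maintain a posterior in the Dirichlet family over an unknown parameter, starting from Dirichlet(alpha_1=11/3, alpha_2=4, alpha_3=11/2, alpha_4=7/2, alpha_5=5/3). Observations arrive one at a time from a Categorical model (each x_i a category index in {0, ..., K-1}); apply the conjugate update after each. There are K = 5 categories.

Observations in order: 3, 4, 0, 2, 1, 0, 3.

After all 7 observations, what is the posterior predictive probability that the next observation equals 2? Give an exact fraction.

obs 1: x=3 → posterior Dirichlet(11/3, 4, 11/2, 9/2, 5/3)
obs 2: x=4 → posterior Dirichlet(11/3, 4, 11/2, 9/2, 8/3)
obs 3: x=0 → posterior Dirichlet(14/3, 4, 11/2, 9/2, 8/3)
obs 4: x=2 → posterior Dirichlet(14/3, 4, 13/2, 9/2, 8/3)
obs 5: x=1 → posterior Dirichlet(14/3, 5, 13/2, 9/2, 8/3)
obs 6: x=0 → posterior Dirichlet(17/3, 5, 13/2, 9/2, 8/3)
obs 7: x=3 → posterior Dirichlet(17/3, 5, 13/2, 11/2, 8/3)

39/152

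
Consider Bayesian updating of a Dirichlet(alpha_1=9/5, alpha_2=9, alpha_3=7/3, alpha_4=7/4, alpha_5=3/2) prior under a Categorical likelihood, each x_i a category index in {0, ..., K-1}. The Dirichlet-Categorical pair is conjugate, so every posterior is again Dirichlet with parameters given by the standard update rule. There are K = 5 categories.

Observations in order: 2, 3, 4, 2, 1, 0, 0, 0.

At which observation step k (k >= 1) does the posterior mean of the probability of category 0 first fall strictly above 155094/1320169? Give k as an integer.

obs 1: x=2 → posterior Dirichlet(9/5, 9, 10/3, 7/4, 3/2)
obs 2: x=3 → posterior Dirichlet(9/5, 9, 10/3, 11/4, 3/2)
obs 3: x=4 → posterior Dirichlet(9/5, 9, 10/3, 11/4, 5/2)
obs 4: x=2 → posterior Dirichlet(9/5, 9, 13/3, 11/4, 5/2)
obs 5: x=1 → posterior Dirichlet(9/5, 10, 13/3, 11/4, 5/2)
obs 6: x=0 → posterior Dirichlet(14/5, 10, 13/3, 11/4, 5/2)
obs 7: x=0 → posterior Dirichlet(19/5, 10, 13/3, 11/4, 5/2)
obs 8: x=0 → posterior Dirichlet(24/5, 10, 13/3, 11/4, 5/2)

k = 6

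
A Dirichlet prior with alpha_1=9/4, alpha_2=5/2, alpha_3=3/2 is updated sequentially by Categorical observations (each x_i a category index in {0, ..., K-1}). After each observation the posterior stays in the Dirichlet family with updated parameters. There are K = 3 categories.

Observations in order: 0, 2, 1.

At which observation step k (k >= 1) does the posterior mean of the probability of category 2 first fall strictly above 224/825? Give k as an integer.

obs 1: x=0 → posterior Dirichlet(13/4, 5/2, 3/2)
obs 2: x=2 → posterior Dirichlet(13/4, 5/2, 5/2)
obs 3: x=1 → posterior Dirichlet(13/4, 7/2, 5/2)

k = 2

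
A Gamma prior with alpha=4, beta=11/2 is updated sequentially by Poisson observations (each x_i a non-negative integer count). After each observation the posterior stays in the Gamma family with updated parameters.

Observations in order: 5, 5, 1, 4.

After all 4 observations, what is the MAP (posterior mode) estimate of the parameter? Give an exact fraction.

36/19

obs 1: x=5 → posterior Gamma(9, 13/2)
obs 2: x=5 → posterior Gamma(14, 15/2)
obs 3: x=1 → posterior Gamma(15, 17/2)
obs 4: x=4 → posterior Gamma(19, 19/2)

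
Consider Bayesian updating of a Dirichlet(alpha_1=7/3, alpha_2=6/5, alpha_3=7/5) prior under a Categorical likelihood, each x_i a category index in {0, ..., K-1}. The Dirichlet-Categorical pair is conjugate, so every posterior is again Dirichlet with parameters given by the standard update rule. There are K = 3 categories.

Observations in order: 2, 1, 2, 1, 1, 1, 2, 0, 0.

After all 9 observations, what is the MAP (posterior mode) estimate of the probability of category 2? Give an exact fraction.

51/164

obs 1: x=2 → posterior Dirichlet(7/3, 6/5, 12/5)
obs 2: x=1 → posterior Dirichlet(7/3, 11/5, 12/5)
obs 3: x=2 → posterior Dirichlet(7/3, 11/5, 17/5)
obs 4: x=1 → posterior Dirichlet(7/3, 16/5, 17/5)
obs 5: x=1 → posterior Dirichlet(7/3, 21/5, 17/5)
obs 6: x=1 → posterior Dirichlet(7/3, 26/5, 17/5)
obs 7: x=2 → posterior Dirichlet(7/3, 26/5, 22/5)
obs 8: x=0 → posterior Dirichlet(10/3, 26/5, 22/5)
obs 9: x=0 → posterior Dirichlet(13/3, 26/5, 22/5)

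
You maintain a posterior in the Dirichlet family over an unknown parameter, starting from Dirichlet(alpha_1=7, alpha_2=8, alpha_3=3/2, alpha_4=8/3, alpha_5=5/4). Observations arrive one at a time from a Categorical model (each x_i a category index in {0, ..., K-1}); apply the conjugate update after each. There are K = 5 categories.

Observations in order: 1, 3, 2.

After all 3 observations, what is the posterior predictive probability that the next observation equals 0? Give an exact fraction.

84/281

obs 1: x=1 → posterior Dirichlet(7, 9, 3/2, 8/3, 5/4)
obs 2: x=3 → posterior Dirichlet(7, 9, 3/2, 11/3, 5/4)
obs 3: x=2 → posterior Dirichlet(7, 9, 5/2, 11/3, 5/4)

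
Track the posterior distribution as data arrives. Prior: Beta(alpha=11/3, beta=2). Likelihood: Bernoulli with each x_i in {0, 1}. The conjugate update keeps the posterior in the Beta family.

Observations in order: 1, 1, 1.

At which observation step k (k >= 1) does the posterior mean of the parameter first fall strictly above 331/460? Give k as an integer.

k = 2

obs 1: x=1 → posterior Beta(14/3, 2)
obs 2: x=1 → posterior Beta(17/3, 2)
obs 3: x=1 → posterior Beta(20/3, 2)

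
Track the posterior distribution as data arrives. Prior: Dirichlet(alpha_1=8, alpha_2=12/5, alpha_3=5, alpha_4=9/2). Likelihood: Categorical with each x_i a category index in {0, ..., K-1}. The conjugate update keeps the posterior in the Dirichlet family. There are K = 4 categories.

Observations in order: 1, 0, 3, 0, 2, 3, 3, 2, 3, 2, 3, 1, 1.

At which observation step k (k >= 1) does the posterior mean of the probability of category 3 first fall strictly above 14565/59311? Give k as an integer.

k = 6

obs 1: x=1 → posterior Dirichlet(8, 17/5, 5, 9/2)
obs 2: x=0 → posterior Dirichlet(9, 17/5, 5, 9/2)
obs 3: x=3 → posterior Dirichlet(9, 17/5, 5, 11/2)
obs 4: x=0 → posterior Dirichlet(10, 17/5, 5, 11/2)
obs 5: x=2 → posterior Dirichlet(10, 17/5, 6, 11/2)
obs 6: x=3 → posterior Dirichlet(10, 17/5, 6, 13/2)
obs 7: x=3 → posterior Dirichlet(10, 17/5, 6, 15/2)
obs 8: x=2 → posterior Dirichlet(10, 17/5, 7, 15/2)
obs 9: x=3 → posterior Dirichlet(10, 17/5, 7, 17/2)
obs 10: x=2 → posterior Dirichlet(10, 17/5, 8, 17/2)
obs 11: x=3 → posterior Dirichlet(10, 17/5, 8, 19/2)
obs 12: x=1 → posterior Dirichlet(10, 22/5, 8, 19/2)
obs 13: x=1 → posterior Dirichlet(10, 27/5, 8, 19/2)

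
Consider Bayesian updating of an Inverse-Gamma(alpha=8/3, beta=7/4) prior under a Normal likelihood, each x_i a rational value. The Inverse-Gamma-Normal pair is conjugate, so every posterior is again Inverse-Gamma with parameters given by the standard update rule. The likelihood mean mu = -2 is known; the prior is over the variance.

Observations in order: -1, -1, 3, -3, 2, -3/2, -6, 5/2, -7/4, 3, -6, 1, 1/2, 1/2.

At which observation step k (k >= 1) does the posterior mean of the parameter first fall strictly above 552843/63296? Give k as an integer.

k = 12

obs 1: x=-1 → posterior Inverse-Gamma(19/6, 9/4)
obs 2: x=-1 → posterior Inverse-Gamma(11/3, 11/4)
obs 3: x=3 → posterior Inverse-Gamma(25/6, 61/4)
obs 4: x=-3 → posterior Inverse-Gamma(14/3, 63/4)
obs 5: x=2 → posterior Inverse-Gamma(31/6, 95/4)
obs 6: x=-3/2 → posterior Inverse-Gamma(17/3, 191/8)
obs 7: x=-6 → posterior Inverse-Gamma(37/6, 255/8)
obs 8: x=5/2 → posterior Inverse-Gamma(20/3, 42)
obs 9: x=-7/4 → posterior Inverse-Gamma(43/6, 1345/32)
obs 10: x=3 → posterior Inverse-Gamma(23/3, 1745/32)
obs 11: x=-6 → posterior Inverse-Gamma(49/6, 2001/32)
obs 12: x=1 → posterior Inverse-Gamma(26/3, 2145/32)
obs 13: x=1/2 → posterior Inverse-Gamma(55/6, 2245/32)
obs 14: x=1/2 → posterior Inverse-Gamma(29/3, 2345/32)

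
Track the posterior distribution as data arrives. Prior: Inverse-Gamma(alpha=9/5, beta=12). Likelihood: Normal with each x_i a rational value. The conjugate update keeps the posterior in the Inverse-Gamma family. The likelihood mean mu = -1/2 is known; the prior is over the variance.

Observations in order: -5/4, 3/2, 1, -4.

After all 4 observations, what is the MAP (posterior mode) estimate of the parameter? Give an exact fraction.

3445/768

obs 1: x=-5/4 → posterior Inverse-Gamma(23/10, 393/32)
obs 2: x=3/2 → posterior Inverse-Gamma(14/5, 457/32)
obs 3: x=1 → posterior Inverse-Gamma(33/10, 493/32)
obs 4: x=-4 → posterior Inverse-Gamma(19/5, 689/32)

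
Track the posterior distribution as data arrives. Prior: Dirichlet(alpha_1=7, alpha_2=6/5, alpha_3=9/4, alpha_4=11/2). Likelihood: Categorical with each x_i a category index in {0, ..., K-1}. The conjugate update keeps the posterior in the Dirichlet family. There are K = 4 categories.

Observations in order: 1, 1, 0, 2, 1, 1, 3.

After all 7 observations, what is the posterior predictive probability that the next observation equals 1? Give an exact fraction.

104/459

obs 1: x=1 → posterior Dirichlet(7, 11/5, 9/4, 11/2)
obs 2: x=1 → posterior Dirichlet(7, 16/5, 9/4, 11/2)
obs 3: x=0 → posterior Dirichlet(8, 16/5, 9/4, 11/2)
obs 4: x=2 → posterior Dirichlet(8, 16/5, 13/4, 11/2)
obs 5: x=1 → posterior Dirichlet(8, 21/5, 13/4, 11/2)
obs 6: x=1 → posterior Dirichlet(8, 26/5, 13/4, 11/2)
obs 7: x=3 → posterior Dirichlet(8, 26/5, 13/4, 13/2)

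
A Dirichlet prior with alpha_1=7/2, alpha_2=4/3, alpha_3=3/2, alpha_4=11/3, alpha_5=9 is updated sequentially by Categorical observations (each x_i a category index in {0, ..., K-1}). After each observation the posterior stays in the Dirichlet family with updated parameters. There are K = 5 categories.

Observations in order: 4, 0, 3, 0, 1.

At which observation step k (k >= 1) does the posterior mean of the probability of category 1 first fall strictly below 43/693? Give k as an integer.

obs 1: x=4 → posterior Dirichlet(7/2, 4/3, 3/2, 11/3, 10)
obs 2: x=0 → posterior Dirichlet(9/2, 4/3, 3/2, 11/3, 10)
obs 3: x=3 → posterior Dirichlet(9/2, 4/3, 3/2, 14/3, 10)
obs 4: x=0 → posterior Dirichlet(11/2, 4/3, 3/2, 14/3, 10)
obs 5: x=1 → posterior Dirichlet(11/2, 7/3, 3/2, 14/3, 10)

k = 3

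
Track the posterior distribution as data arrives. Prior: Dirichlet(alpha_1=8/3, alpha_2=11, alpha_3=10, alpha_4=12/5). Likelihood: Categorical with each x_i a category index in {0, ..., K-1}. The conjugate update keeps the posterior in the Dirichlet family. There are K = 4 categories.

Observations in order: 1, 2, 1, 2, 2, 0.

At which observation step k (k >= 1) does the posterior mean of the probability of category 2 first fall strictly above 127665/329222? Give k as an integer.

obs 1: x=1 → posterior Dirichlet(8/3, 12, 10, 12/5)
obs 2: x=2 → posterior Dirichlet(8/3, 12, 11, 12/5)
obs 3: x=1 → posterior Dirichlet(8/3, 13, 11, 12/5)
obs 4: x=2 → posterior Dirichlet(8/3, 13, 12, 12/5)
obs 5: x=2 → posterior Dirichlet(8/3, 13, 13, 12/5)
obs 6: x=0 → posterior Dirichlet(11/3, 13, 13, 12/5)

k = 2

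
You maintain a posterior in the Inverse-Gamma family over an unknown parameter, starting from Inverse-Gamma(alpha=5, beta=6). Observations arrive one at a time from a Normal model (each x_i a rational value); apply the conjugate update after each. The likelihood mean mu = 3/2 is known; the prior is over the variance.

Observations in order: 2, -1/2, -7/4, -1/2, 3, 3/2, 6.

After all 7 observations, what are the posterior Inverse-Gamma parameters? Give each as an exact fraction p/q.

obs 1: x=2 → posterior Inverse-Gamma(11/2, 49/8)
obs 2: x=-1/2 → posterior Inverse-Gamma(6, 65/8)
obs 3: x=-7/4 → posterior Inverse-Gamma(13/2, 429/32)
obs 4: x=-1/2 → posterior Inverse-Gamma(7, 493/32)
obs 5: x=3 → posterior Inverse-Gamma(15/2, 529/32)
obs 6: x=3/2 → posterior Inverse-Gamma(8, 529/32)
obs 7: x=6 → posterior Inverse-Gamma(17/2, 853/32)

alpha=17/2, beta=853/32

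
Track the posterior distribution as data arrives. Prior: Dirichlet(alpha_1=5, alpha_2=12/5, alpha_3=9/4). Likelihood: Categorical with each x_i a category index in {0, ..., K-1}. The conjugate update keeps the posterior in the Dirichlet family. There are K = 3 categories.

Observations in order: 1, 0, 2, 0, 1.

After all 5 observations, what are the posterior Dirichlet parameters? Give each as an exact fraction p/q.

alpha_1=7, alpha_2=22/5, alpha_3=13/4

obs 1: x=1 → posterior Dirichlet(5, 17/5, 9/4)
obs 2: x=0 → posterior Dirichlet(6, 17/5, 9/4)
obs 3: x=2 → posterior Dirichlet(6, 17/5, 13/4)
obs 4: x=0 → posterior Dirichlet(7, 17/5, 13/4)
obs 5: x=1 → posterior Dirichlet(7, 22/5, 13/4)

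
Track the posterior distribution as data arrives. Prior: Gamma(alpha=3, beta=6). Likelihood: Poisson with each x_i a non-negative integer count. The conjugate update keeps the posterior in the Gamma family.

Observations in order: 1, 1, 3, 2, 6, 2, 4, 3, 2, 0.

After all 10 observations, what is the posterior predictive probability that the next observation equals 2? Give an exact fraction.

obs 1: x=1 → posterior Gamma(4, 7)
obs 2: x=1 → posterior Gamma(5, 8)
obs 3: x=3 → posterior Gamma(8, 9)
obs 4: x=2 → posterior Gamma(10, 10)
obs 5: x=6 → posterior Gamma(16, 11)
obs 6: x=2 → posterior Gamma(18, 12)
obs 7: x=4 → posterior Gamma(22, 13)
obs 8: x=3 → posterior Gamma(25, 14)
obs 9: x=2 → posterior Gamma(27, 15)
obs 10: x=0 → posterior Gamma(27, 16)

122668013282885302724032975777824768/481968572106750915091411825223071697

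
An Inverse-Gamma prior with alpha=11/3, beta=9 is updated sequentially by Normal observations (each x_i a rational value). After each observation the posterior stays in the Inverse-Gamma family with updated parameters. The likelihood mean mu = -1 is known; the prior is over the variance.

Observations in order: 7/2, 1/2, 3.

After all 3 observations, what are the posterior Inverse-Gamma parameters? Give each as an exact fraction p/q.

obs 1: x=7/2 → posterior Inverse-Gamma(25/6, 153/8)
obs 2: x=1/2 → posterior Inverse-Gamma(14/3, 81/4)
obs 3: x=3 → posterior Inverse-Gamma(31/6, 113/4)

alpha=31/6, beta=113/4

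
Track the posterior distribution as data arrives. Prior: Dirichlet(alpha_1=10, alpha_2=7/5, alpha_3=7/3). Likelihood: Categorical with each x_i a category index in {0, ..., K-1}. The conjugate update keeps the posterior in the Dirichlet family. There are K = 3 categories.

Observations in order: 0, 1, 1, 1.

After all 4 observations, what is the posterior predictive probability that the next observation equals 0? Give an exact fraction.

obs 1: x=0 → posterior Dirichlet(11, 7/5, 7/3)
obs 2: x=1 → posterior Dirichlet(11, 12/5, 7/3)
obs 3: x=1 → posterior Dirichlet(11, 17/5, 7/3)
obs 4: x=1 → posterior Dirichlet(11, 22/5, 7/3)

165/266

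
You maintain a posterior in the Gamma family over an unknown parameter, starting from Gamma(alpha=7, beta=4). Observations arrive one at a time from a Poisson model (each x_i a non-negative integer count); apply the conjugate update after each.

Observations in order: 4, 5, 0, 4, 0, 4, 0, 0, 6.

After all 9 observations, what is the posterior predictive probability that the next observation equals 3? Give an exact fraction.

obs 1: x=4 → posterior Gamma(11, 5)
obs 2: x=5 → posterior Gamma(16, 6)
obs 3: x=0 → posterior Gamma(16, 7)
obs 4: x=4 → posterior Gamma(20, 8)
obs 5: x=0 → posterior Gamma(20, 9)
obs 6: x=4 → posterior Gamma(24, 10)
obs 7: x=0 → posterior Gamma(24, 11)
obs 8: x=0 → posterior Gamma(24, 12)
obs 9: x=6 → posterior Gamma(30, 13)

406099324765741468858985472089122595/2075272824482804057431443943658094592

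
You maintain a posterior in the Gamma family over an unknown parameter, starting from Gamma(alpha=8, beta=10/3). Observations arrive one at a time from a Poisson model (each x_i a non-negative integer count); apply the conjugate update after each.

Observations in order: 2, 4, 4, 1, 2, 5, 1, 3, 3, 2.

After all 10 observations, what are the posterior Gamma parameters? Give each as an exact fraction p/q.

obs 1: x=2 → posterior Gamma(10, 13/3)
obs 2: x=4 → posterior Gamma(14, 16/3)
obs 3: x=4 → posterior Gamma(18, 19/3)
obs 4: x=1 → posterior Gamma(19, 22/3)
obs 5: x=2 → posterior Gamma(21, 25/3)
obs 6: x=5 → posterior Gamma(26, 28/3)
obs 7: x=1 → posterior Gamma(27, 31/3)
obs 8: x=3 → posterior Gamma(30, 34/3)
obs 9: x=3 → posterior Gamma(33, 37/3)
obs 10: x=2 → posterior Gamma(35, 40/3)

alpha=35, beta=40/3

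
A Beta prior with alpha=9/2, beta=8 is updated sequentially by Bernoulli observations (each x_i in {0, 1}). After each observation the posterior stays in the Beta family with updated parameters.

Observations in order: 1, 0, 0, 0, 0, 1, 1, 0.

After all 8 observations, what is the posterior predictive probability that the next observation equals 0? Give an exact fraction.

obs 1: x=1 → posterior Beta(11/2, 8)
obs 2: x=0 → posterior Beta(11/2, 9)
obs 3: x=0 → posterior Beta(11/2, 10)
obs 4: x=0 → posterior Beta(11/2, 11)
obs 5: x=0 → posterior Beta(11/2, 12)
obs 6: x=1 → posterior Beta(13/2, 12)
obs 7: x=1 → posterior Beta(15/2, 12)
obs 8: x=0 → posterior Beta(15/2, 13)

26/41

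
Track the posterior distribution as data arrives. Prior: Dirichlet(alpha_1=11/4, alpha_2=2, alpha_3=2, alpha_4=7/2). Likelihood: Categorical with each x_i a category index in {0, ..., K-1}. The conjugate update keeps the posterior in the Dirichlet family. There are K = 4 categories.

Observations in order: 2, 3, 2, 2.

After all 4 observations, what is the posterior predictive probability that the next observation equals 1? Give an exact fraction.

8/57

obs 1: x=2 → posterior Dirichlet(11/4, 2, 3, 7/2)
obs 2: x=3 → posterior Dirichlet(11/4, 2, 3, 9/2)
obs 3: x=2 → posterior Dirichlet(11/4, 2, 4, 9/2)
obs 4: x=2 → posterior Dirichlet(11/4, 2, 5, 9/2)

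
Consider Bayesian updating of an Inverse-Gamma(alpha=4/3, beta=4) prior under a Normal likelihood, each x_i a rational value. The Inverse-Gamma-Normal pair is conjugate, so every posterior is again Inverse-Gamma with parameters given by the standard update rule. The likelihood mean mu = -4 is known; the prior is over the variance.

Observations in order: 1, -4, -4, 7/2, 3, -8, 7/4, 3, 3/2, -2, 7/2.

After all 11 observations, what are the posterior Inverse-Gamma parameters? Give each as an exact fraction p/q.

obs 1: x=1 → posterior Inverse-Gamma(11/6, 33/2)
obs 2: x=-4 → posterior Inverse-Gamma(7/3, 33/2)
obs 3: x=-4 → posterior Inverse-Gamma(17/6, 33/2)
obs 4: x=7/2 → posterior Inverse-Gamma(10/3, 357/8)
obs 5: x=3 → posterior Inverse-Gamma(23/6, 553/8)
obs 6: x=-8 → posterior Inverse-Gamma(13/3, 617/8)
obs 7: x=7/4 → posterior Inverse-Gamma(29/6, 2997/32)
obs 8: x=3 → posterior Inverse-Gamma(16/3, 3781/32)
obs 9: x=3/2 → posterior Inverse-Gamma(35/6, 4265/32)
obs 10: x=-2 → posterior Inverse-Gamma(19/3, 4329/32)
obs 11: x=7/2 → posterior Inverse-Gamma(41/6, 5229/32)

alpha=41/6, beta=5229/32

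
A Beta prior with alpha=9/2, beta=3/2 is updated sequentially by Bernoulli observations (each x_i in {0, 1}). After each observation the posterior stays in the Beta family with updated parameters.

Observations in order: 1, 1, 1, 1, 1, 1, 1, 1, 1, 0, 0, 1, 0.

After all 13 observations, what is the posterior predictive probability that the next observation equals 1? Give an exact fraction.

29/38

obs 1: x=1 → posterior Beta(11/2, 3/2)
obs 2: x=1 → posterior Beta(13/2, 3/2)
obs 3: x=1 → posterior Beta(15/2, 3/2)
obs 4: x=1 → posterior Beta(17/2, 3/2)
obs 5: x=1 → posterior Beta(19/2, 3/2)
obs 6: x=1 → posterior Beta(21/2, 3/2)
obs 7: x=1 → posterior Beta(23/2, 3/2)
obs 8: x=1 → posterior Beta(25/2, 3/2)
obs 9: x=1 → posterior Beta(27/2, 3/2)
obs 10: x=0 → posterior Beta(27/2, 5/2)
obs 11: x=0 → posterior Beta(27/2, 7/2)
obs 12: x=1 → posterior Beta(29/2, 7/2)
obs 13: x=0 → posterior Beta(29/2, 9/2)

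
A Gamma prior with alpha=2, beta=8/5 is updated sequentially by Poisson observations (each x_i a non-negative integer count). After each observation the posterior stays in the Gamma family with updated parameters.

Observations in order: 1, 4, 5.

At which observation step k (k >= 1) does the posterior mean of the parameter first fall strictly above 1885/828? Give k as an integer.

k = 3

obs 1: x=1 → posterior Gamma(3, 13/5)
obs 2: x=4 → posterior Gamma(7, 18/5)
obs 3: x=5 → posterior Gamma(12, 23/5)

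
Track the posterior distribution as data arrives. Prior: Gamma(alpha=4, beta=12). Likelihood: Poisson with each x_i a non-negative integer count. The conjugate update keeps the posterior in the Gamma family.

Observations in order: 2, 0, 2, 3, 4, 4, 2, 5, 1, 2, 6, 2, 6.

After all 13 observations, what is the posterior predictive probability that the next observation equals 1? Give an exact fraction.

55576197405906546905422771498450629223953001201152801513671875/181479389957222298250355013039009853043159116407987832121982976

obs 1: x=2 → posterior Gamma(6, 13)
obs 2: x=0 → posterior Gamma(6, 14)
obs 3: x=2 → posterior Gamma(8, 15)
obs 4: x=3 → posterior Gamma(11, 16)
obs 5: x=4 → posterior Gamma(15, 17)
obs 6: x=4 → posterior Gamma(19, 18)
obs 7: x=2 → posterior Gamma(21, 19)
obs 8: x=5 → posterior Gamma(26, 20)
obs 9: x=1 → posterior Gamma(27, 21)
obs 10: x=2 → posterior Gamma(29, 22)
obs 11: x=6 → posterior Gamma(35, 23)
obs 12: x=2 → posterior Gamma(37, 24)
obs 13: x=6 → posterior Gamma(43, 25)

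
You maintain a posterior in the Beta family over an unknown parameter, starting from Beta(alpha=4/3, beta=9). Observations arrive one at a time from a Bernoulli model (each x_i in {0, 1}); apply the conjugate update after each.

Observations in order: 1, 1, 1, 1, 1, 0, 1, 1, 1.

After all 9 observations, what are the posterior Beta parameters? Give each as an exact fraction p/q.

alpha=28/3, beta=10

obs 1: x=1 → posterior Beta(7/3, 9)
obs 2: x=1 → posterior Beta(10/3, 9)
obs 3: x=1 → posterior Beta(13/3, 9)
obs 4: x=1 → posterior Beta(16/3, 9)
obs 5: x=1 → posterior Beta(19/3, 9)
obs 6: x=0 → posterior Beta(19/3, 10)
obs 7: x=1 → posterior Beta(22/3, 10)
obs 8: x=1 → posterior Beta(25/3, 10)
obs 9: x=1 → posterior Beta(28/3, 10)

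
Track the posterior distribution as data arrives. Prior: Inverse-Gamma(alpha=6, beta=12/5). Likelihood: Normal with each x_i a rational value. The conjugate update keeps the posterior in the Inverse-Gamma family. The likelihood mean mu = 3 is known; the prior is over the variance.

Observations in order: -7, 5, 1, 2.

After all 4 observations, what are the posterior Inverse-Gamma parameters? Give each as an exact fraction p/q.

obs 1: x=-7 → posterior Inverse-Gamma(13/2, 262/5)
obs 2: x=5 → posterior Inverse-Gamma(7, 272/5)
obs 3: x=1 → posterior Inverse-Gamma(15/2, 282/5)
obs 4: x=2 → posterior Inverse-Gamma(8, 569/10)

alpha=8, beta=569/10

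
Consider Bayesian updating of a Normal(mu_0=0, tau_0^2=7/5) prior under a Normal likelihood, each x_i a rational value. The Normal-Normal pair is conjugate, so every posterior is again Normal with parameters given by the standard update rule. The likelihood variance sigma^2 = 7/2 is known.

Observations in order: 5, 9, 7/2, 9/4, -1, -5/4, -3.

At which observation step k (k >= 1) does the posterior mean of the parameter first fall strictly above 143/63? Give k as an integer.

k = 2

obs 1: x=5 → posterior Normal(10/7, 1)
obs 2: x=9 → posterior Normal(28/9, 7/9)
obs 3: x=7/2 → posterior Normal(35/11, 7/11)
obs 4: x=9/4 → posterior Normal(79/26, 7/13)
obs 5: x=-1 → posterior Normal(5/2, 7/15)
obs 6: x=-5/4 → posterior Normal(35/17, 7/17)
obs 7: x=-3 → posterior Normal(29/19, 7/19)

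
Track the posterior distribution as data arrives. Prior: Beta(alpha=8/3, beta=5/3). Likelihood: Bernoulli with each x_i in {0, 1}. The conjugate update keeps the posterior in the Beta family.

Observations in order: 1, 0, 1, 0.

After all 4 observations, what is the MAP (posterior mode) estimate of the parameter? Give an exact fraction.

obs 1: x=1 → posterior Beta(11/3, 5/3)
obs 2: x=0 → posterior Beta(11/3, 8/3)
obs 3: x=1 → posterior Beta(14/3, 8/3)
obs 4: x=0 → posterior Beta(14/3, 11/3)

11/19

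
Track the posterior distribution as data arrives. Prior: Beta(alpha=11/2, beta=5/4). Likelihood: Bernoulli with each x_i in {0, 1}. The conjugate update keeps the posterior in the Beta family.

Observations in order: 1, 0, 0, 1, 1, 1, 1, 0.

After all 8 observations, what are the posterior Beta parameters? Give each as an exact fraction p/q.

alpha=21/2, beta=17/4

obs 1: x=1 → posterior Beta(13/2, 5/4)
obs 2: x=0 → posterior Beta(13/2, 9/4)
obs 3: x=0 → posterior Beta(13/2, 13/4)
obs 4: x=1 → posterior Beta(15/2, 13/4)
obs 5: x=1 → posterior Beta(17/2, 13/4)
obs 6: x=1 → posterior Beta(19/2, 13/4)
obs 7: x=1 → posterior Beta(21/2, 13/4)
obs 8: x=0 → posterior Beta(21/2, 17/4)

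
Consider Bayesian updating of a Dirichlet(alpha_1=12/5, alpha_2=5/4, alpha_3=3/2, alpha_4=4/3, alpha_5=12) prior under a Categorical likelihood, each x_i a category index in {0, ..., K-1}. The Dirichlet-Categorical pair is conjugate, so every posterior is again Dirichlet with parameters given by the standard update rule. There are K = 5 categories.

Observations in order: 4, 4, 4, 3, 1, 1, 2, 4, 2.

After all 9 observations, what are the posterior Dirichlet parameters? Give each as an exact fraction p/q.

obs 1: x=4 → posterior Dirichlet(12/5, 5/4, 3/2, 4/3, 13)
obs 2: x=4 → posterior Dirichlet(12/5, 5/4, 3/2, 4/3, 14)
obs 3: x=4 → posterior Dirichlet(12/5, 5/4, 3/2, 4/3, 15)
obs 4: x=3 → posterior Dirichlet(12/5, 5/4, 3/2, 7/3, 15)
obs 5: x=1 → posterior Dirichlet(12/5, 9/4, 3/2, 7/3, 15)
obs 6: x=1 → posterior Dirichlet(12/5, 13/4, 3/2, 7/3, 15)
obs 7: x=2 → posterior Dirichlet(12/5, 13/4, 5/2, 7/3, 15)
obs 8: x=4 → posterior Dirichlet(12/5, 13/4, 5/2, 7/3, 16)
obs 9: x=2 → posterior Dirichlet(12/5, 13/4, 7/2, 7/3, 16)

alpha_1=12/5, alpha_2=13/4, alpha_3=7/2, alpha_4=7/3, alpha_5=16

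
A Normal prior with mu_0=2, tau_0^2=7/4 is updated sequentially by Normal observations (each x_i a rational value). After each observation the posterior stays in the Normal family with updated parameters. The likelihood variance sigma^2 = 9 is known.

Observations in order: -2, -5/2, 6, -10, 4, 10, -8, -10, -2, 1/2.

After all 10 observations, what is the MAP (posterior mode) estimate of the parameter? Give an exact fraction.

obs 1: x=-2 → posterior Normal(58/43, 63/43)
obs 2: x=-5/2 → posterior Normal(81/100, 63/50)
obs 3: x=6 → posterior Normal(55/38, 21/19)
obs 4: x=-10 → posterior Normal(25/128, 63/64)
obs 5: x=4 → posterior Normal(81/142, 63/71)
obs 6: x=10 → posterior Normal(17/12, 21/26)
obs 7: x=-8 → posterior Normal(109/170, 63/85)
obs 8: x=-10 → posterior Normal(-31/184, 63/92)
obs 9: x=-2 → posterior Normal(-59/198, 7/11)
obs 10: x=1/2 → posterior Normal(-13/53, 63/106)

-13/53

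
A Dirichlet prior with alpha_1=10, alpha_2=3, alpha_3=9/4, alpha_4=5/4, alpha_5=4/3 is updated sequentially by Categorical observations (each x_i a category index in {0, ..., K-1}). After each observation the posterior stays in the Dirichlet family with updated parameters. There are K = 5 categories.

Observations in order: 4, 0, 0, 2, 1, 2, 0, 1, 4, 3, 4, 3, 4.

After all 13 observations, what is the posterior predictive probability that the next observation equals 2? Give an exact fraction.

51/370

obs 1: x=4 → posterior Dirichlet(10, 3, 9/4, 5/4, 7/3)
obs 2: x=0 → posterior Dirichlet(11, 3, 9/4, 5/4, 7/3)
obs 3: x=0 → posterior Dirichlet(12, 3, 9/4, 5/4, 7/3)
obs 4: x=2 → posterior Dirichlet(12, 3, 13/4, 5/4, 7/3)
obs 5: x=1 → posterior Dirichlet(12, 4, 13/4, 5/4, 7/3)
obs 6: x=2 → posterior Dirichlet(12, 4, 17/4, 5/4, 7/3)
obs 7: x=0 → posterior Dirichlet(13, 4, 17/4, 5/4, 7/3)
obs 8: x=1 → posterior Dirichlet(13, 5, 17/4, 5/4, 7/3)
obs 9: x=4 → posterior Dirichlet(13, 5, 17/4, 5/4, 10/3)
obs 10: x=3 → posterior Dirichlet(13, 5, 17/4, 9/4, 10/3)
obs 11: x=4 → posterior Dirichlet(13, 5, 17/4, 9/4, 13/3)
obs 12: x=3 → posterior Dirichlet(13, 5, 17/4, 13/4, 13/3)
obs 13: x=4 → posterior Dirichlet(13, 5, 17/4, 13/4, 16/3)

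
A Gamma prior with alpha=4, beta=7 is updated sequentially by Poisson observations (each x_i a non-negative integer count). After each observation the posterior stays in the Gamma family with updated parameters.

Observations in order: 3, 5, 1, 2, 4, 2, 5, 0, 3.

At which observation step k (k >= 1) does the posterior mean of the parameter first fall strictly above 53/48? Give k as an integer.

obs 1: x=3 → posterior Gamma(7, 8)
obs 2: x=5 → posterior Gamma(12, 9)
obs 3: x=1 → posterior Gamma(13, 10)
obs 4: x=2 → posterior Gamma(15, 11)
obs 5: x=4 → posterior Gamma(19, 12)
obs 6: x=2 → posterior Gamma(21, 13)
obs 7: x=5 → posterior Gamma(26, 14)
obs 8: x=0 → posterior Gamma(26, 15)
obs 9: x=3 → posterior Gamma(29, 16)

k = 2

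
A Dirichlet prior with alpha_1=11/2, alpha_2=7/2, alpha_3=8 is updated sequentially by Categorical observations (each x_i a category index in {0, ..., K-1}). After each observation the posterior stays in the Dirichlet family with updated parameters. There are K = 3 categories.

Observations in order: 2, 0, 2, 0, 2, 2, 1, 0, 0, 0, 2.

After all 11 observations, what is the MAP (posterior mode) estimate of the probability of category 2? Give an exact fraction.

obs 1: x=2 → posterior Dirichlet(11/2, 7/2, 9)
obs 2: x=0 → posterior Dirichlet(13/2, 7/2, 9)
obs 3: x=2 → posterior Dirichlet(13/2, 7/2, 10)
obs 4: x=0 → posterior Dirichlet(15/2, 7/2, 10)
obs 5: x=2 → posterior Dirichlet(15/2, 7/2, 11)
obs 6: x=2 → posterior Dirichlet(15/2, 7/2, 12)
obs 7: x=1 → posterior Dirichlet(15/2, 9/2, 12)
obs 8: x=0 → posterior Dirichlet(17/2, 9/2, 12)
obs 9: x=0 → posterior Dirichlet(19/2, 9/2, 12)
obs 10: x=0 → posterior Dirichlet(21/2, 9/2, 12)
obs 11: x=2 → posterior Dirichlet(21/2, 9/2, 13)

12/25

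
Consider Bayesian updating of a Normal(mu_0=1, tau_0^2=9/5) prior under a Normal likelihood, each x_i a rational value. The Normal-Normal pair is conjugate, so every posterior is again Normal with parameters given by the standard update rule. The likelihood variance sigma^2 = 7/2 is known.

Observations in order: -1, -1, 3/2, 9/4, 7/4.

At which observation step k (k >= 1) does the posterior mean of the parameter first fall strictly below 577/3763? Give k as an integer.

k = 2

obs 1: x=-1 → posterior Normal(17/53, 63/53)
obs 2: x=-1 → posterior Normal(-1/71, 63/71)
obs 3: x=3/2 → posterior Normal(26/89, 63/89)
obs 4: x=9/4 → posterior Normal(133/214, 63/107)
obs 5: x=7/4 → posterior Normal(98/125, 63/125)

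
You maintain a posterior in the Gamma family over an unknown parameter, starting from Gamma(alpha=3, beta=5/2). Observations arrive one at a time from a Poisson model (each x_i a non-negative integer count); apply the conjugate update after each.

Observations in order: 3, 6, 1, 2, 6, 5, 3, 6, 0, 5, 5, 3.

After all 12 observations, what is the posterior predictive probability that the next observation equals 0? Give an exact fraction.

obs 1: x=3 → posterior Gamma(6, 7/2)
obs 2: x=6 → posterior Gamma(12, 9/2)
obs 3: x=1 → posterior Gamma(13, 11/2)
obs 4: x=2 → posterior Gamma(15, 13/2)
obs 5: x=6 → posterior Gamma(21, 15/2)
obs 6: x=5 → posterior Gamma(26, 17/2)
obs 7: x=3 → posterior Gamma(29, 19/2)
obs 8: x=6 → posterior Gamma(35, 21/2)
obs 9: x=0 → posterior Gamma(35, 23/2)
obs 10: x=5 → posterior Gamma(40, 25/2)
obs 11: x=5 → posterior Gamma(45, 27/2)
obs 12: x=3 → posterior Gamma(48, 29/2)

15671259391994553286269466628053939798819183268421277818043959164621761/384911869886326803597351844737651131424133495862387386084832227353008641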